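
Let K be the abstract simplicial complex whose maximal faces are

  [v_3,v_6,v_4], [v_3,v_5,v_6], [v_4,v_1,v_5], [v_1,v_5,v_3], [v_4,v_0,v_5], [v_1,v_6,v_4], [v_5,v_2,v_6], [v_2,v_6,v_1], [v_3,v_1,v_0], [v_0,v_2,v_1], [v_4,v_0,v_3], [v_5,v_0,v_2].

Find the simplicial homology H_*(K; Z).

Fix the vertex order v_0 < v_1 < v_2 < v_3 < v_4 < v_5 < v_6 and write every simplex with vertices in increasing order. Then dim K = 2 and the simplices of K are:

  0-simplices (7): [v_0], [v_1], [v_2], [v_3], [v_4], [v_5], [v_6]
  1-simplices (18): (18 of them)
  2-simplices (12): (12 of them)

so the chain groups are C_0 ≅ Z^7, C_1 ≅ Z^18, C_2 ≅ Z^12.

The boundary map ∂_1: C_1 → C_0 sends each edge [p,q] (with p < q) to q − p. For instance
  ∂[v_0,v_3] = [v_3] − [v_0].
This gives a 7×18 integer matrix of rank 6; reducing to Smith normal form yields diagonal entries (1,1,1,1,1,1).

Boundary ∂_2: C_2 → C_1 acts by ∂[p,q,r] = [q,r] − [p,r] + [p,q]. For instance
  ∂[v_3,v_5,v_6] = [v_5,v_6] − [v_3,v_6] + [v_3,v_5],
  ∂[v_0,v_4,v_5] = [v_4,v_5] − [v_0,v_5] + [v_0,v_4].
The 18×12 boundary matrix has rank 12 and Smith normal form diag(1,1,1,1,1,1,1,1,1,1,1,2).

From H_k ≅ ker(∂_k) / im(∂_{k+1}) we obtain:

  H_0: rank C_0 − rank ∂_1 = 7 − 6 = 1, and the invariant factors of ∂_1 are all 1, so H_0 = Z.
  H_1: rank ker ∂_1 − rank ∂_2 = (18 − 6) − 12 = 0, and ∂_2 has invariant factor 2 > 1, so H_1 = Z/2Z.
  H_2: rank ker ∂_2 − rank ∂_3 = (12 − 12) − 0 = 0, and there is no ∂_3, so H_2 = 0.

H_0 = Z,  H_1 = Z/2Z,  H_2 = 0.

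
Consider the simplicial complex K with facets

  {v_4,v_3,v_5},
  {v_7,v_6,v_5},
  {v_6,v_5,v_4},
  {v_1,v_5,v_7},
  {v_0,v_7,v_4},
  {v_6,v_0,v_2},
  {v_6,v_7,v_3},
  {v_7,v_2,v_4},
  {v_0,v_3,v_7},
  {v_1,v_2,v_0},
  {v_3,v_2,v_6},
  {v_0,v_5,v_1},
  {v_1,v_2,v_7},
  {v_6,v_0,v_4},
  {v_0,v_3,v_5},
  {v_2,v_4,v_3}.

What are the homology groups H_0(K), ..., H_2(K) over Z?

Fix the vertex order v_0 < v_1 < v_2 < v_3 < v_4 < v_5 < v_6 < v_7 and write every simplex with vertices in increasing order. Then dim K = 2 and the simplices of K are:

  0-simplices (8): [v_0], [v_1], [v_2], [v_3], [v_4], [v_5], [v_6], [v_7]
  1-simplices (24): (24 of them)
  2-simplices (16): (16 of them)

giving chain groups C_0 ≅ Z^8, C_1 ≅ Z^24, C_2 ≅ Z^16.

The boundary map ∂_1: C_1 → C_0 sends each edge [p,q] (with p < q) to q − p. For instance
  ∂[v_1,v_7] = [v_7] − [v_1].
This gives a 8×24 integer matrix of rank 7; reducing to Smith normal form yields diagonal entries (1,1,1,1,1,1,1).

Boundary ∂_2: C_2 → C_1 sends each 2-simplex [p,q,r] to [q,r] − [p,r] + [p,q]. For instance
  ∂[v_2,v_3,v_4] = [v_3,v_4] − [v_2,v_4] + [v_2,v_3],
  ∂[v_2,v_3,v_6] = [v_3,v_6] − [v_2,v_6] + [v_2,v_3].
As a 24×16 matrix over Z this has rank 15, with invariant factors (1,1,1,1,1,1,1,1,1,1,1,1,1,1,1).

From H_k ≅ ker(∂_k) / im(∂_{k+1}) we obtain:

  H_0: rank C_0 − rank ∂_1 = 8 − 7 = 1, and the invariant factors of ∂_1 are all 1, so H_0 = Z.
  H_1: rank ker ∂_1 − rank ∂_2 = (24 − 7) − 15 = 2, and the invariant factors of ∂_2 are all 1, so H_1 = Z^2.
  H_2: rank ker ∂_2 − rank ∂_3 = (16 − 15) − 0 = 1, and there is no ∂_3, so H_2 = Z.

(K is a triangulation of the torus T^2.)

H_0 ≅ Z,  H_1 ≅ Z^2,  H_2 ≅ Z.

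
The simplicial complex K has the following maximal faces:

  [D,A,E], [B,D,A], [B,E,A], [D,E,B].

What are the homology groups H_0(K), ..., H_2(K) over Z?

K has 4 vertices, 6 edges, 4 triangles.
rank ∂_0 = 0, rank ∂_1 = 3 ⇒ b_0 = 4 − 0 − 3 = 1; all invariant factors of ∂_1 are 1 so no torsion. So H_0 = Z.
rank ∂_1 = 3, rank ∂_2 = 3 ⇒ b_1 = 6 − 3 − 3 = 0; all invariant factors of ∂_2 are 1 so no torsion. So H_1 = 0.
rank ∂_2 = 3, rank ∂_3 = 0 ⇒ b_2 = 4 − 3 − 0 = 1. So H_2 = Z.

H_0 ≅ Z,  H_1 = 0,  H_2 ≅ Z.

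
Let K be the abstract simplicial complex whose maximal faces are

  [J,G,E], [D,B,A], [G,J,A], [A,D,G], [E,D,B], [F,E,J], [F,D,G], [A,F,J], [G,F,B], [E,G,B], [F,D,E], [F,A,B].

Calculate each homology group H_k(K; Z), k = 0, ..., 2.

H_0 = Z,  H_1 = Z_2,  H_2 = 0.

K has 7 vertices, 18 edges, 12 triangles.
rank ∂_0 = 0, rank ∂_1 = 6 ⇒ b_0 = 7 − 0 − 6 = 1; all invariant factors of ∂_1 are 1 so no torsion. So H_0 ≅ Z.
rank ∂_1 = 6, rank ∂_2 = 12 ⇒ b_1 = 18 − 6 − 12 = 0; ∂_2 has invariant factor(s) [2] giving torsion. So H_1 ≅ Z_2.
rank ∂_2 = 12, rank ∂_3 = 0 ⇒ b_2 = 12 − 12 − 0 = 0. So H_2 ≅ 0.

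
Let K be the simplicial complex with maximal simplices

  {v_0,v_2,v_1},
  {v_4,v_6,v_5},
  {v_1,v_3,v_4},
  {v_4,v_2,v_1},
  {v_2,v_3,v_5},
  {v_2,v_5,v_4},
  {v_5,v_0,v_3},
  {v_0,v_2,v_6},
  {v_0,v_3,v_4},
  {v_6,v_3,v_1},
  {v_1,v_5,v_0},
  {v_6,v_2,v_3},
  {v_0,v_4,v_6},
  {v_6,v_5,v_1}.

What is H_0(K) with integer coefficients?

H_0 = Z.

Fix the vertex order v_0 < v_1 < v_2 < v_3 < v_4 < v_5 < v_6 and write every simplex with vertices in increasing order. Then dim K = 2 and the simplices of K are:

  0-simplices (7): [v_0], [v_1], [v_2], [v_3], [v_4], [v_5], [v_6]
  1-simplices (21): (21 of them)
  2-simplices (14): (14 of them)

so the chain groups are C_0 ≅ Z^7, C_1 ≅ Z^21, C_2 ≅ Z^14.

The boundary map ∂_1: C_1 → C_0 maps an edge to its endpoints' difference, ∂[p,q] = q − p.
The resulting 7×21 matrix has rank 6, and its Smith normal form has invariant factors (1,1,1,1,1,1).

The boundary map ∂_2: C_2 → C_1 acts by ∂[p,q,r] = [q,r] − [p,r] + [p,q]. For instance
  ∂[v_1,v_5,v_6] = [v_5,v_6] − [v_1,v_6] + [v_1,v_5],
  ∂[v_1,v_2,v_4] = [v_2,v_4] − [v_1,v_4] + [v_1,v_2].
The 21×14 boundary matrix has rank 13 and Smith normal form diag(1,1,1,1,1,1,1,1,1,1,1,1,1).

From H_k ≅ ker(∂_k) / im(∂_{k+1}) we obtain:

  H_0: rank C_0 − rank ∂_1 = 7 − 6 = 1, and the invariant factors of ∂_1 are all 1, so H_0 ≅ Z.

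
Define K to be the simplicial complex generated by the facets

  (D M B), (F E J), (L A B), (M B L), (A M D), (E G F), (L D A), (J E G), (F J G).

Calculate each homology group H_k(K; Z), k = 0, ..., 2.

Fix the vertex order A < B < D < E < F < G < J < L < M and write every simplex with vertices in increasing order. Then dim K = 2 and the simplices of K are:

  0-simplices (9): A, B, D, E, F, G, J, L, M
  1-simplices (16): AB, AD, AL, AM, BD, BL, BM, DL, DM, EF, EG, EJ, FG, FJ, GJ, LM
  2-simplices (9): ABL, ADL, ADM, BDM, BLM, EFG, EFJ, EGJ, FGJ

so the chain groups are C_0 ≅ Z^9, C_1 ≅ Z^16, C_2 ≅ Z^9.

∂_1: C_1 → C_0 is given by ∂[p,q] = [q] − [p]. For instance
  ∂DM = M − D.
This gives a 9×16 integer matrix of rank 7; reducing to Smith normal form yields diagonal entries (1,1,1,1,1,1,1).

∂_2: C_2 → C_1 acts by ∂[p,q,r] = [q,r] − [p,r] + [p,q]. For instance
  ∂ADL = DL − AL + AD,
  ∂EFJ = FJ − EJ + EF.
This gives a 16×9 integer matrix of rank 8; reducing to Smith normal form yields diagonal entries (1,1,1,1,1,1,1,1).

Now H_k = ker ∂_k / im ∂_{k+1}, so:

  H_0: rank C_0 − rank ∂_1 = 9 − 7 = 2, and the invariant factors of ∂_1 are all 1, so H_0 = Z^2.
  H_1: rank ker ∂_1 − rank ∂_2 = (16 − 7) − 8 = 1, and the invariant factors of ∂_2 are all 1, so H_1 = Z.
  H_2: rank ker ∂_2 − rank ∂_3 = (9 − 8) − 0 = 1, and there is no ∂_3, so H_2 = Z.

As a check, the Euler characteristic is 9 − 16 + 9 = 2, which agrees with 2 − 1 + 1 = 2.
(K is a triangulation of the disjoint union of the Möbius band and the 2-sphere S^2.)

H_0 ≅ Z^2,  H_1 ≅ Z,  H_2 ≅ Z.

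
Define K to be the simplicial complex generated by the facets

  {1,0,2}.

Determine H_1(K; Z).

Fix the vertex order 0 < 1 < 2 and write every simplex with vertices in increasing order. Then dim K = 2 and the simplices of K are:

  0-simplices (3): [0], [1], [2]
  1-simplices (3): [0,1], [0,2], [1,2]
  2-simplices (1): [0,1,2]

so the chain groups are C_0 ≅ Z^3, C_1 ≅ Z^3, C_2 ≅ Z^1.

Boundary ∂_1: C_1 → C_0 is given by ∂[p,q] = [q] − [p]. For instance
  ∂[1,2] = [2] − [1].
As a 3×3 matrix over Z this has rank 2, with invariant factors (1,1).

The boundary map ∂_2: C_2 → C_1 maps a triangle to the signed sum of its edges. For instance
  ∂[0,1,2] = [1,2] − [0,2] + [0,1].
This gives a 3×1 integer matrix of rank 1; reducing to Smith normal form yields diagonal entries (1).

Now H_k = ker ∂_k / im ∂_{k+1}, so:

  H_1: rank ker ∂_1 − rank ∂_2 = (3 − 2) − 1 = 0, and the invariant factors of ∂_2 are all 1, so H_1 ≅ 0.

H_1 ≅ 0.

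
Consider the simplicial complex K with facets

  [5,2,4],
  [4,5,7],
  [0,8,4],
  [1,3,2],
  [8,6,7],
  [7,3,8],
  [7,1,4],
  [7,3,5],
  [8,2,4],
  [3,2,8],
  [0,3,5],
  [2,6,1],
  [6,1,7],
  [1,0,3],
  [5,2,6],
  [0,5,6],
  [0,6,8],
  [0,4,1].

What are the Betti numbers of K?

Take the total order 0 < 1 < 2 < 3 < 4 < 5 < 6 < 7 < 8 on the vertex set. Then K (dimension 2) consists of the simplices:

  0-simplices (9): [0], [1], [2], [3], [4], [5], [6], [7], [8]
  1-simplices (27): (27 of them)
  2-simplices (18): [0,1,3], [0,1,4], [0,3,5], [0,4,8], [0,5,6], [0,6,8], [1,2,3], [1,2,6], [1,4,7], [1,6,7], [2,3,8], [2,4,5], [2,4,8], [2,5,6], [3,5,7], [3,7,8], [4,5,7], [6,7,8]

Hence C_0 ≅ Z^9, C_1 ≅ Z^27, C_2 ≅ Z^18.

Boundary ∂_1: C_1 → C_0 maps an edge to its endpoints' difference, ∂[p,q] = q − p.
This gives a 9×27 integer matrix of rank 8; reducing to Smith normal form yields diagonal entries (1,1,1,1,1,1,1,1).

The boundary map ∂_2: C_2 → C_1 acts by ∂[p,q,r] = [q,r] − [p,r] + [p,q]. For instance
  ∂[6,7,8] = [7,8] − [6,8] + [6,7],
  ∂[2,3,8] = [3,8] − [2,8] + [2,3].
This gives a 27×18 integer matrix of rank 17; reducing to Smith normal form yields diagonal entries (1,1,1,1,1,1,1,1,1,1,1,1,1,1,1,1,1).

Computing H_k = (kernel of ∂_k) / (image of ∂_{k+1}):

  H_0: rank C_0 − rank ∂_1 = 9 − 8 = 1, and the invariant factors of ∂_1 are all 1, so H_0 ≅ Z.
  H_1: rank ker ∂_1 − rank ∂_2 = (27 − 8) − 17 = 2, and the invariant factors of ∂_2 are all 1, so H_1 ≅ Z^2.
  H_2: rank ker ∂_2 − rank ∂_3 = (18 − 17) − 0 = 1, and there is no ∂_3, so H_2 ≅ Z.

Hence the Betti numbers are b_0 = 1, b_1 = 2, b_2 = 1.

b_0 = 1, b_1 = 2, b_2 = 1.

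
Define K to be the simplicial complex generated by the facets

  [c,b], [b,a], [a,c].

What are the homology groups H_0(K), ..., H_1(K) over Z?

Take the total order a < b < c on the vertex set. Then K (dimension 1) consists of the simplices:

  0-simplices (3): a, b, c
  1-simplices (3): ab, ac, bc

so the chain groups are C_0 ≅ Z^3, C_1 ≅ Z^3.

The boundary map ∂_1: C_1 → C_0 maps an edge to its endpoints' difference, ∂[p,q] = q − p.
The resulting 3×3 matrix has rank 2, and its Smith normal form has invariant factors (1,1).

Reading off H_k = ker ∂_k / im ∂_{k+1}:

  H_0: rank C_0 − rank ∂_1 = 3 − 2 = 1, and the invariant factors of ∂_1 are all 1, so H_0 = Z.
  H_1: rank ker ∂_1 − rank ∂_2 = (3 − 2) − 0 = 1, and there is no ∂_2, so H_1 = Z.

As a check, the Euler characteristic is 3 − 3 = 0, which agrees with 1 − 1 = 0.

H_0 ≅ Z,  H_1 ≅ Z.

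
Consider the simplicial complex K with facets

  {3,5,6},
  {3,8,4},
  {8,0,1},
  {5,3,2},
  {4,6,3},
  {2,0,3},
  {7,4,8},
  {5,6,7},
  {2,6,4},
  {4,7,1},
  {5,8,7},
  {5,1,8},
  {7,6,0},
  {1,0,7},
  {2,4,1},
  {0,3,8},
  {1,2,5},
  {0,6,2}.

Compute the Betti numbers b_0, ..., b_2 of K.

Order the vertices as 0 < 1 < 2 < 3 < 4 < 5 < 6 < 7 < 8. Listing each simplex with vertices in this order, K has dimension 2 with simplices:

  0-simplices (9): [0], [1], [2], [3], [4], [5], [6], [7], [8]
  1-simplices (27): (27 of them)
  2-simplices (18): [0,1,7], [0,1,8], [0,2,3], [0,2,6], [0,3,8], [0,6,7], [1,2,4], [1,2,5], [1,4,7], [1,5,8], [2,3,5], [2,4,6], [3,4,6], [3,4,8], [3,5,6], [4,7,8], [5,6,7], [5,7,8]

so the chain groups are C_0 ≅ Z^9, C_1 ≅ Z^27, C_2 ≅ Z^18.

Boundary ∂_1: C_1 → C_0 sends each edge [p,q] (with p < q) to q − p.
The 9×27 boundary matrix has rank 8 and Smith normal form diag(1,1,1,1,1,1,1,1).

Boundary ∂_2: C_2 → C_1 acts by ∂[p,q,r] = [q,r] − [p,r] + [p,q]. For instance
  ∂[3,4,8] = [4,8] − [3,8] + [3,4],
  ∂[1,5,8] = [5,8] − [1,8] + [1,5].
The 27×18 boundary matrix has rank 18 and Smith normal form diag(1,1,1,1,1,1,1,1,1,1,1,1,1,1,1,1,1,2).

From H_k ≅ ker(∂_k) / im(∂_{k+1}) we obtain:

  H_0: rank C_0 − rank ∂_1 = 9 − 8 = 1, and the invariant factors of ∂_1 are all 1, so H_0 ≅ Z.
  H_1: rank ker ∂_1 − rank ∂_2 = (27 − 8) − 18 = 1, and ∂_2 has invariant factor 2 > 1, so H_1 ≅ Z × Z/2.
  H_2: rank ker ∂_2 − rank ∂_3 = (18 − 18) − 0 = 0, and there is no ∂_3, so H_2 ≅ 0.

Hence the Betti numbers are b_0 = 1, b_1 = 1, b_2 = 0.

b_0 = 1, b_1 = 1, b_2 = 0.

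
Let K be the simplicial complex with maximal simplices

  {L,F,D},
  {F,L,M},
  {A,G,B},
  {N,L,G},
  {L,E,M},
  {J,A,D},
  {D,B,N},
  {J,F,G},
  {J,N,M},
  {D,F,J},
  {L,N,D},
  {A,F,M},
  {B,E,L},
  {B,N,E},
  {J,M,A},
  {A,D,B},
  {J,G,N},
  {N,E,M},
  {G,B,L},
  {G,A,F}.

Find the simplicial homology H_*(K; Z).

Take the total order A < B < D < E < F < G < J < L < M < N on the vertex set. Then K (dimension 2) consists of the simplices:

  0-simplices (10): A, B, D, E, F, G, J, L, M, N
  1-simplices (30): AB, AD, AF, AG, AJ, AM, BD, BE, BG, BL, BN, DF, DJ, DL, DN, EL, EM, EN, FG, FJ, FL, FM, GJ, GL, GN, JM, JN, LM, LN, MN
  2-simplices (20): ABD, ABG, ADJ, AFG, AFM, AJM, BDN, BEL, BEN, BGL, DFJ, DFL, DLN, ELM, EMN, FGJ, FLM, GJN, GLN, JMN

Hence C_0 ≅ Z^10, C_1 ≅ Z^30, C_2 ≅ Z^20.

∂_1: C_1 → C_0 sends each edge [p,q] (with p < q) to q − p. For instance
  ∂GJ = J − G.
The 10×30 boundary matrix has rank 9 and Smith normal form diag(1,1,1,1,1,1,1,1,1).

∂_2: C_2 → C_1 acts by ∂[p,q,r] = [q,r] − [p,r] + [p,q]. For instance
  ∂BEL = EL − BL + BE,
  ∂EMN = MN − EN + EM.
This gives a 30×20 integer matrix of rank 20; reducing to Smith normal form yields diagonal entries (1,1,1,1,1,1,1,1,1,1,1,1,1,1,1,1,1,1,1,2).

Computing H_k = (kernel of ∂_k) / (image of ∂_{k+1}):

  H_0: rank C_0 − rank ∂_1 = 10 − 9 = 1, and the invariant factors of ∂_1 are all 1, so H_0 = Z.
  H_1: rank ker ∂_1 − rank ∂_2 = (30 − 9) − 20 = 1, and ∂_2 has invariant factor 2 > 1, so H_1 = Z ⊕ Z/2.
  H_2: rank ker ∂_2 − rank ∂_3 = (20 − 20) − 0 = 0, and there is no ∂_3, so H_2 = 0.

As a check, the Euler characteristic is 10 − 30 + 20 = 0, which agrees with 1 − 1 + 0 = 0.

H_0 ≅ Z,  H_1 ≅ Z ⊕ Z/2,  H_2 = 0.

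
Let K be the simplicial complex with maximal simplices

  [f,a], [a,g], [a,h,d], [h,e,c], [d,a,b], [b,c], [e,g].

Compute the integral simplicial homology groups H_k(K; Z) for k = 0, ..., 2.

Fix the vertex order a < b < c < d < e < f < g < h and write every simplex with vertices in increasing order. Then dim K = 2 and the simplices of K are:

  0-simplices (8): a, b, c, d, e, f, g, h
  1-simplices (12): ab, ad, af, ag, ah, bc, bd, ce, ch, dh, eg, eh
  2-simplices (3): abd, adh, ceh

giving chain groups C_0 ≅ Z^8, C_1 ≅ Z^12, C_2 ≅ Z^3.

Boundary ∂_1: C_1 → C_0 is given by ∂[p,q] = [q] − [p]. For instance
  ∂af = f − a.
This gives a 8×12 integer matrix of rank 7; reducing to Smith normal form yields diagonal entries (1,1,1,1,1,1,1).

∂_2: C_2 → C_1 sends each 2-simplex [p,q,r] to [q,r] − [p,r] + [p,q]. For instance
  ∂abd = bd − ad + ab,
  ∂adh = dh − ah + ad.
The 12×3 boundary matrix has rank 3 and Smith normal form diag(1,1,1).

From H_k ≅ ker(∂_k) / im(∂_{k+1}) we obtain:

  H_0: rank C_0 − rank ∂_1 = 8 − 7 = 1, and the invariant factors of ∂_1 are all 1, so H_0 ≅ Z.
  H_1: rank ker ∂_1 − rank ∂_2 = (12 − 7) − 3 = 2, and the invariant factors of ∂_2 are all 1, so H_1 ≅ Z^2.
  H_2: rank ker ∂_2 − rank ∂_3 = (3 − 3) − 0 = 0, and there is no ∂_3, so H_2 ≅ 0.

H_0 ≅ Z,  H_1 ≅ Z^2,  H_2 = 0.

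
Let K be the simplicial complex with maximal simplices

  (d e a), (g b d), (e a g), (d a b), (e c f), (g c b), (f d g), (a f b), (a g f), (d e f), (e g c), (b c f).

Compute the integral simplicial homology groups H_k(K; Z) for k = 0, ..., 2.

We work with the vertex ordering a < b < c < d < e < f < g. The simplices of K, each written with vertices in increasing order, are:

  0-simplices (7): a, b, c, d, e, f, g
  1-simplices (18): ab, ad, ae, af, ag, bc, bd, bf, bg, ce, cf, cg, de, df, dg, ef, eg, fg
  2-simplices (12): abd, abf, ade, aeg, afg, bcf, bcg, bdg, cef, ceg, def, dfg

Hence C_0 ≅ Z^7, C_1 ≅ Z^18, C_2 ≅ Z^12.

∂_1: C_1 → C_0 sends each edge [p,q] (with p < q) to q − p.
The resulting 7×18 matrix has rank 6, and its Smith normal form has invariant factors (1,1,1,1,1,1).

Boundary ∂_2: C_2 → C_1 sends each 2-simplex [p,q,r] to [q,r] − [p,r] + [p,q]. For instance
  ∂abd = bd − ad + ab,
  ∂bcf = cf − bf + bc.
This gives a 18×12 integer matrix of rank 12; reducing to Smith normal form yields diagonal entries (1,1,1,1,1,1,1,1,1,1,1,2).

Computing H_k = (kernel of ∂_k) / (image of ∂_{k+1}):

  H_0: rank C_0 − rank ∂_1 = 7 − 6 = 1, and the invariant factors of ∂_1 are all 1, so H_0 = Z.
  H_1: rank ker ∂_1 − rank ∂_2 = (18 − 6) − 12 = 0, and ∂_2 has invariant factor 2 > 1, so H_1 = Z_2.
  H_2: rank ker ∂_2 − rank ∂_3 = (12 − 12) − 0 = 0, and there is no ∂_3, so H_2 = 0.

H_0 = Z,  H_1 = Z_2,  H_2 = 0.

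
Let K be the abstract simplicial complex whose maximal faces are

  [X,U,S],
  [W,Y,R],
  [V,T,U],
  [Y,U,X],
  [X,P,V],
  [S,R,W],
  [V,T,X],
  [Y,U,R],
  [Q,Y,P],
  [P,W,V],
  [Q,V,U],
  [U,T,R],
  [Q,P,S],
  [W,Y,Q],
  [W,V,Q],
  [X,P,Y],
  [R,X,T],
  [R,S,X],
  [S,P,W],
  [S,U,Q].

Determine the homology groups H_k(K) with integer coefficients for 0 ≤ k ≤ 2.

H_0 = Z,  H_1 = Z ⊕ Z/2,  H_2 = 0.

Order the vertices as P < Q < R < S < T < U < V < W < X < Y. Listing each simplex with vertices in this order, K has dimension 2 with simplices:

  0-simplices (10): P, Q, R, S, T, U, V, W, X, Y
  1-simplices (30): PQ, PS, PV, PW, PX, PY, QS, QU, QV, QW, QY, RS, RT, RU, RW, RX, RY, SU, SW, SX, TU, TV, TX, UV, UX, UY, VW, VX, WY, XY
  2-simplices (20): PQS, PQY, PSW, PVW, PVX, PXY, QSU, QUV, QVW, QWY, RSW, RSX, RTU, RTX, RUY, RWY, SUX, TUV, TVX, UXY

giving chain groups C_0 ≅ Z^10, C_1 ≅ Z^30, C_2 ≅ Z^20.

The boundary map ∂_1: C_1 → C_0 maps an edge to its endpoints' difference, ∂[p,q] = q − p. For instance
  ∂QV = V − Q.
This gives a 10×30 integer matrix of rank 9; reducing to Smith normal form yields diagonal entries (1,1,1,1,1,1,1,1,1).

The boundary map ∂_2: C_2 → C_1 acts by ∂[p,q,r] = [q,r] − [p,r] + [p,q]. For instance
  ∂PVW = VW − PW + PV,
  ∂RUY = UY − RY + RU.
The 30×20 boundary matrix has rank 20 and Smith normal form diag(1,1,1,1,1,1,1,1,1,1,1,1,1,1,1,1,1,1,1,2).

Now H_k = ker ∂_k / im ∂_{k+1}, so:

  H_0: rank C_0 − rank ∂_1 = 10 − 9 = 1, and the invariant factors of ∂_1 are all 1, so H_0 ≅ Z.
  H_1: rank ker ∂_1 − rank ∂_2 = (30 − 9) − 20 = 1, and ∂_2 has invariant factor 2 > 1, so H_1 ≅ Z ⊕ Z/2.
  H_2: rank ker ∂_2 − rank ∂_3 = (20 − 20) − 0 = 0, and there is no ∂_3, so H_2 ≅ 0.

As a check, the Euler characteristic is 10 − 30 + 20 = 0, which agrees with 1 − 1 + 0 = 0.
(K is a triangulation of the Klein bottle.)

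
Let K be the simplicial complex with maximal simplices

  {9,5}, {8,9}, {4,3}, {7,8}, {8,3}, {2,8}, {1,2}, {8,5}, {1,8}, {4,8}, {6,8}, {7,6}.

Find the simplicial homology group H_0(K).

Order the vertices as 1 < 2 < 3 < 4 < 5 < 6 < 7 < 8 < 9. Listing each simplex with vertices in this order, K has dimension 1 with simplices:

  0-simplices (9): [1], [2], [3], [4], [5], [6], [7], [8], [9]
  1-simplices (12): [1,2], [1,8], [2,8], [3,4], [3,8], [4,8], [5,8], [5,9], [6,7], [6,8], [7,8], [8,9]

Hence C_0 ≅ Z^9, C_1 ≅ Z^12.

Boundary ∂_1: C_1 → C_0 sends each edge [p,q] (with p < q) to q − p. For instance
  ∂[3,8] = [8] − [3].
This gives a 9×12 integer matrix of rank 8; reducing to Smith normal form yields diagonal entries (1,1,1,1,1,1,1,1).

Reading off H_k = ker ∂_k / im ∂_{k+1}:

  H_0: rank C_0 − rank ∂_1 = 9 − 8 = 1, and the invariant factors of ∂_1 are all 1, so H_0 ≅ Z.

H_0 ≅ Z.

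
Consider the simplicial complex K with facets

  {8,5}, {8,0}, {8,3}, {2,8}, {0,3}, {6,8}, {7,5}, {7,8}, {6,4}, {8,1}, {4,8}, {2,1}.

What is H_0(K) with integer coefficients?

H_0 = Z.

K has 9 vertices, 12 edges.
rank ∂_0 = 0, rank ∂_1 = 8 ⇒ b_0 = 9 − 0 − 8 = 1; all invariant factors of ∂_1 are 1 so no torsion. So H_0 ≅ Z.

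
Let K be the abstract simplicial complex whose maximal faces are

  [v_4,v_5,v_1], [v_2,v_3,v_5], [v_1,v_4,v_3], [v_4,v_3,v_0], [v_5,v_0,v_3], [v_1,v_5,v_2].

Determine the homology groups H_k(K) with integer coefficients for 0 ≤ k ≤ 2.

Take the total order v_0 < v_1 < v_2 < v_3 < v_4 < v_5 on the vertex set. Then K (dimension 2) consists of the simplices:

  0-simplices (6): [v_0], [v_1], [v_2], [v_3], [v_4], [v_5]
  1-simplices (12): [v_0,v_3], [v_0,v_4], [v_0,v_5], [v_1,v_2], [v_1,v_3], [v_1,v_4], [v_1,v_5], [v_2,v_3], [v_2,v_5], [v_3,v_4], [v_3,v_5], [v_4,v_5]
  2-simplices (6): [v_0,v_3,v_4], [v_0,v_3,v_5], [v_1,v_2,v_5], [v_1,v_3,v_4], [v_1,v_4,v_5], [v_2,v_3,v_5]

Hence C_0 ≅ Z^6, C_1 ≅ Z^12, C_2 ≅ Z^6.

∂_1: C_1 → C_0 sends each edge [p,q] (with p < q) to q − p.
The resulting 6×12 matrix has rank 5, and its Smith normal form has invariant factors (1,1,1,1,1).

∂_2: C_2 → C_1 sends each 2-simplex [p,q,r] to [q,r] − [p,r] + [p,q]. For instance
  ∂[v_0,v_3,v_4] = [v_3,v_4] − [v_0,v_4] + [v_0,v_3],
  ∂[v_1,v_3,v_4] = [v_3,v_4] − [v_1,v_4] + [v_1,v_3].
The 12×6 boundary matrix has rank 6 and Smith normal form diag(1,1,1,1,1,1).

Now H_k = ker ∂_k / im ∂_{k+1}, so:

  H_0: rank C_0 − rank ∂_1 = 6 − 5 = 1, and the invariant factors of ∂_1 are all 1, so H_0 = Z.
  H_1: rank ker ∂_1 − rank ∂_2 = (12 − 5) − 6 = 1, and the invariant factors of ∂_2 are all 1, so H_1 = Z.
  H_2: rank ker ∂_2 − rank ∂_3 = (6 − 6) − 0 = 0, and there is no ∂_3, so H_2 = 0.

As a check, the Euler characteristic is 6 − 12 + 6 = 0, which agrees with 1 − 1 + 0 = 0.

H_0 ≅ Z,  H_1 ≅ Z,  H_2 = 0.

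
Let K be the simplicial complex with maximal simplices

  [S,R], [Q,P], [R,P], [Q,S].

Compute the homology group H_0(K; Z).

Order the vertices as P < Q < R < S. Listing each simplex with vertices in this order, K has dimension 1 with simplices:

  0-simplices (4): P, Q, R, S
  1-simplices (4): PQ, PR, QS, RS

giving chain groups C_0 ≅ Z^4, C_1 ≅ Z^4.

Boundary ∂_1: C_1 → C_0 is given by ∂[p,q] = [q] − [p]. For instance
  ∂PQ = Q − P.
The 4×4 boundary matrix has rank 3 and Smith normal form diag(1,1,1).

Now H_k = ker ∂_k / im ∂_{k+1}, so:

  H_0: rank C_0 − rank ∂_1 = 4 − 3 = 1, and the invariant factors of ∂_1 are all 1, so H_0 = Z.

(K is a triangulation of the circle S^1.)

H_0 = Z.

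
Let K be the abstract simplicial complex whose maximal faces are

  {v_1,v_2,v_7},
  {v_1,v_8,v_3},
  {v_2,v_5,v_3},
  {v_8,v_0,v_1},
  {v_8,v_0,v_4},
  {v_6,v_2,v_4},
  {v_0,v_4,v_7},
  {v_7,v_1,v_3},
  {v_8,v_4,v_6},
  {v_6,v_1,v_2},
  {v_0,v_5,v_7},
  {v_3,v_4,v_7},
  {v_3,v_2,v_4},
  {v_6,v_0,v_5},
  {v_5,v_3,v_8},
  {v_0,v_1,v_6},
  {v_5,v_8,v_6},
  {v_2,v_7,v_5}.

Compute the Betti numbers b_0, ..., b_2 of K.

Order the vertices as v_0 < v_1 < v_2 < v_3 < v_4 < v_5 < v_6 < v_7 < v_8. Listing each simplex with vertices in this order, K has dimension 2 with simplices:

  0-simplices (9): [v_0], [v_1], [v_2], [v_3], [v_4], [v_5], [v_6], [v_7], [v_8]
  1-simplices (27): (27 of them)
  2-simplices (18): (18 of them)

so the chain groups are C_0 ≅ Z^9, C_1 ≅ Z^27, C_2 ≅ Z^18.

The boundary map ∂_1: C_1 → C_0 maps an edge to its endpoints' difference, ∂[p,q] = q − p.
This gives a 9×27 integer matrix of rank 8; reducing to Smith normal form yields diagonal entries (1,1,1,1,1,1,1,1).

The boundary map ∂_2: C_2 → C_1 sends each 2-simplex [p,q,r] to [q,r] − [p,r] + [p,q]. For instance
  ∂[v_0,v_4,v_8] = [v_4,v_8] − [v_0,v_8] + [v_0,v_4],
  ∂[v_0,v_1,v_6] = [v_1,v_6] − [v_0,v_6] + [v_0,v_1].
The resulting 27×18 matrix has rank 18, and its Smith normal form has invariant factors (1,1,1,1,1,1,1,1,1,1,1,1,1,1,1,1,1,2).

Reading off H_k = ker ∂_k / im ∂_{k+1}:

  H_0: rank C_0 − rank ∂_1 = 9 − 8 = 1, and the invariant factors of ∂_1 are all 1, so H_0 = Z.
  H_1: rank ker ∂_1 − rank ∂_2 = (27 − 8) − 18 = 1, and ∂_2 has invariant factor 2 > 1, so H_1 = Z ⊕ Z_2.
  H_2: rank ker ∂_2 − rank ∂_3 = (18 − 18) − 0 = 0, and there is no ∂_3, so H_2 = 0.

(K is a triangulation of the Klein bottle.)

Hence the Betti numbers are b_0 = 1, b_1 = 1, b_2 = 0.

b_0 = 1, b_1 = 1, b_2 = 0.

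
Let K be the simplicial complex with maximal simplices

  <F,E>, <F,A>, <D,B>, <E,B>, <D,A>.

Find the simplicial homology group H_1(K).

Take the total order A < B < D < E < F on the vertex set. Then K (dimension 1) consists of the simplices:

  0-simplices (5): A, B, D, E, F
  1-simplices (5): AD, AF, BD, BE, EF

giving chain groups C_0 ≅ Z^5, C_1 ≅ Z^5.

∂_1: C_1 → C_0 maps an edge to its endpoints' difference, ∂[p,q] = q − p.
The resulting 5×5 matrix has rank 4, and its Smith normal form has invariant factors (1,1,1,1).

Reading off H_k = ker ∂_k / im ∂_{k+1}:

  H_1: rank ker ∂_1 − rank ∂_2 = (5 − 4) − 0 = 1, and there is no ∂_2, so H_1 ≅ Z.

H_1 ≅ Z.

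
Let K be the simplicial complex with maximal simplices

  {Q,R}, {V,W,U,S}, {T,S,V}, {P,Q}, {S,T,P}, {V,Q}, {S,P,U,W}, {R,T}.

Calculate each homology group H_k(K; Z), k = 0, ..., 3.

H_0 = Z,  H_1 = Z^2,  H_2 = 0,  H_3 = 0.

K has 8 vertices, 16 edges, 9 triangles, 2 3-simplices.
rank ∂_0 = 0, rank ∂_1 = 7 ⇒ b_0 = 8 − 0 − 7 = 1; all invariant factors of ∂_1 are 1 so no torsion. So H_0 ≅ Z.
rank ∂_1 = 7, rank ∂_2 = 7 ⇒ b_1 = 16 − 7 − 7 = 2; all invariant factors of ∂_2 are 1 so no torsion. So H_1 ≅ Z^2.
rank ∂_2 = 7, rank ∂_3 = 2 ⇒ b_2 = 9 − 7 − 2 = 0; all invariant factors of ∂_3 are 1 so no torsion. So H_2 ≅ 0.
rank ∂_3 = 2, rank ∂_4 = 0 ⇒ b_3 = 2 − 2 − 0 = 0. So H_3 ≅ 0.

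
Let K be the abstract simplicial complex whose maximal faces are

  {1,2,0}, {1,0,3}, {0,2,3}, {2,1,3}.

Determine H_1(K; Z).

Fix the vertex order 0 < 1 < 2 < 3 and write every simplex with vertices in increasing order. Then dim K = 2 and the simplices of K are:

  0-simplices (4): [0], [1], [2], [3]
  1-simplices (6): [0,1], [0,2], [0,3], [1,2], [1,3], [2,3]
  2-simplices (4): [0,1,2], [0,1,3], [0,2,3], [1,2,3]

giving chain groups C_0 ≅ Z^4, C_1 ≅ Z^6, C_2 ≅ Z^4.

∂_1: C_1 → C_0 maps an edge to its endpoints' difference, ∂[p,q] = q − p. For instance
  ∂[0,2] = [2] − [0].
As a 4×6 matrix over Z this has rank 3, with invariant factors (1,1,1).

∂_2: C_2 → C_1 sends each 2-simplex [p,q,r] to [q,r] − [p,r] + [p,q]. For instance
  ∂[1,2,3] = [2,3] − [1,3] + [1,2],
  ∂[0,1,2] = [1,2] − [0,2] + [0,1].
The 6×4 boundary matrix has rank 3 and Smith normal form diag(1,1,1).

Now H_k = ker ∂_k / im ∂_{k+1}, so:

  H_1: rank ker ∂_1 − rank ∂_2 = (6 − 3) − 3 = 0, and the invariant factors of ∂_2 are all 1, so H_1 ≅ 0.

H_1 ≅ 0.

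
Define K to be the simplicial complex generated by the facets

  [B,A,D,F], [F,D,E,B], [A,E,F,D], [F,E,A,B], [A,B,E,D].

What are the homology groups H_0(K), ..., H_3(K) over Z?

H_0 = Z,  H_1 = 0,  H_2 = 0,  H_3 = Z.

We work with the vertex ordering A < B < D < E < F. The simplices of K, each written with vertices in increasing order, are:

  0-simplices (5): A, B, D, E, F
  1-simplices (10): AB, AD, AE, AF, BD, BE, BF, DE, DF, EF
  2-simplices (10): ABD, ABE, ABF, ADE, ADF, AEF, BDE, BDF, BEF, DEF
  3-simplices (5): ABDE, ABDF, ABEF, ADEF, BDEF

Hence C_0 ≅ Z^5, C_1 ≅ Z^10, C_2 ≅ Z^10, C_3 ≅ Z^5.

Boundary ∂_1: C_1 → C_0 is given by ∂[p,q] = [q] − [p]. For instance
  ∂BF = F − B.
As a 5×10 matrix over Z this has rank 4, with invariant factors (1,1,1,1).

Boundary ∂_2: C_2 → C_1 maps a triangle to the signed sum of its edges. For instance
  ∂BDF = DF − BF + BD,
  ∂AEF = EF − AF + AE.
The 10×10 boundary matrix has rank 6 and Smith normal form diag(1,1,1,1,1,1).

The boundary map ∂_3: C_3 → C_2 sends each 3-simplex σ to the alternating sum Σ_i (−1)^i (σ with its i-th vertex removed). For instance
  ∂BDEF = DEF − BEF + BDF − BDE,
  ∂ABDF = BDF − ADF + ABF − ABD.
As a 10×5 matrix over Z this has rank 4, with invariant factors (1,1,1,1).

Now H_k = ker ∂_k / im ∂_{k+1}, so:

  H_0: rank C_0 − rank ∂_1 = 5 − 4 = 1, and the invariant factors of ∂_1 are all 1, so H_0 = Z.
  H_1: rank ker ∂_1 − rank ∂_2 = (10 − 4) − 6 = 0, and the invariant factors of ∂_2 are all 1, so H_1 = 0.
  H_2: rank ker ∂_2 − rank ∂_3 = (10 − 6) − 4 = 0, and the invariant factors of ∂_3 are all 1, so H_2 = 0.
  H_3: rank ker ∂_3 − rank ∂_4 = (5 − 4) − 0 = 1, and there is no ∂_4, so H_3 = Z.

As a check, the Euler characteristic is 5 − 10 + 10 − 5 = 0, which agrees with 1 − 0 + 0 − 1 = 0.
(K is a triangulation of the 3-sphere S^3.)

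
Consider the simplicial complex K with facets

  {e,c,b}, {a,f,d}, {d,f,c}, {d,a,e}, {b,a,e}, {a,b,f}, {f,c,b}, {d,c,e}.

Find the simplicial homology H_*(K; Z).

Fix the vertex order a < b < c < d < e < f and write every simplex with vertices in increasing order. Then dim K = 2 and the simplices of K are:

  0-simplices (6): a, b, c, d, e, f
  1-simplices (12): ab, ad, ae, af, bc, be, bf, cd, ce, cf, de, df
  2-simplices (8): abe, abf, ade, adf, bce, bcf, cde, cdf

so the chain groups are C_0 ≅ Z^6, C_1 ≅ Z^12, C_2 ≅ Z^8.

Boundary ∂_1: C_1 → C_0 is given by ∂[p,q] = [q] − [p]. For instance
  ∂df = f − d.
The 6×12 boundary matrix has rank 5 and Smith normal form diag(1,1,1,1,1).

∂_2: C_2 → C_1 sends each 2-simplex [p,q,r] to [q,r] − [p,r] + [p,q]. For instance
  ∂cdf = df − cf + cd,
  ∂cde = de − ce + cd.
As a 12×8 matrix over Z this has rank 7, with invariant factors (1,1,1,1,1,1,1).

Reading off H_k = ker ∂_k / im ∂_{k+1}:

  H_0: rank C_0 − rank ∂_1 = 6 − 5 = 1, and the invariant factors of ∂_1 are all 1, so H_0 ≅ Z.
  H_1: rank ker ∂_1 − rank ∂_2 = (12 − 5) − 7 = 0, and the invariant factors of ∂_2 are all 1, so H_1 ≅ 0.
  H_2: rank ker ∂_2 − rank ∂_3 = (8 − 7) − 0 = 1, and there is no ∂_3, so H_2 ≅ Z.

As a check, the Euler characteristic is 6 − 12 + 8 = 2, which agrees with 1 − 0 + 1 = 2.

H_0 ≅ Z,  H_1 = 0,  H_2 ≅ Z.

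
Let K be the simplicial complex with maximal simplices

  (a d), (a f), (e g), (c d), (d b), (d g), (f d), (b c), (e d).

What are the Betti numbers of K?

Fix the vertex order a < b < c < d < e < f < g and write every simplex with vertices in increasing order. Then dim K = 1 and the simplices of K are:

  0-simplices (7): a, b, c, d, e, f, g
  1-simplices (9): ad, af, bc, bd, cd, de, df, dg, eg

so the chain groups are C_0 ≅ Z^7, C_1 ≅ Z^9.

Boundary ∂_1: C_1 → C_0 sends each edge [p,q] (with p < q) to q − p. For instance
  ∂cd = d − c.
The 7×9 boundary matrix has rank 6 and Smith normal form diag(1,1,1,1,1,1).

Now H_k = ker ∂_k / im ∂_{k+1}, so:

  H_0: rank C_0 − rank ∂_1 = 7 − 6 = 1, and the invariant factors of ∂_1 are all 1, so H_0 = Z.
  H_1: rank ker ∂_1 − rank ∂_2 = (9 − 6) − 0 = 3, and there is no ∂_2, so H_1 = Z^3.

As a check, the Euler characteristic is 7 − 9 = -2, which agrees with 1 − 3 = -2.

Hence the Betti numbers are b_0 = 1, b_1 = 3.

b_0 = 1, b_1 = 3.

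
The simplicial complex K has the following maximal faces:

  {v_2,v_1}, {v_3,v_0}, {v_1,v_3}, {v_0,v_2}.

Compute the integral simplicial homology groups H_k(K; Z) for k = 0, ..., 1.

H_0 ≅ Z,  H_1 ≅ Z.

K has 4 vertices, 4 edges.
rank ∂_0 = 0, rank ∂_1 = 3 ⇒ b_0 = 4 − 0 − 3 = 1; all invariant factors of ∂_1 are 1 so no torsion. So H_0 = Z.
rank ∂_1 = 3, rank ∂_2 = 0 ⇒ b_1 = 4 − 3 − 0 = 1. So H_1 = Z.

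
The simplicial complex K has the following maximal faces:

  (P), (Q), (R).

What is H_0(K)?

H_0 = Z^3.

Order the vertices as P < Q < R. Listing each simplex with vertices in this order, K has dimension 0 with simplices:

  0-simplices (3): P, Q, R

so the chain groups are C_0 ≅ Z^3.

From H_k ≅ ker(∂_k) / im(∂_{k+1}) we obtain:

  H_0: rank C_0 − rank ∂_1 = 3 − 0 = 3, and there is no ∂_1, so H_0 = Z^3.

(K is a triangulation of a set of 3 points.)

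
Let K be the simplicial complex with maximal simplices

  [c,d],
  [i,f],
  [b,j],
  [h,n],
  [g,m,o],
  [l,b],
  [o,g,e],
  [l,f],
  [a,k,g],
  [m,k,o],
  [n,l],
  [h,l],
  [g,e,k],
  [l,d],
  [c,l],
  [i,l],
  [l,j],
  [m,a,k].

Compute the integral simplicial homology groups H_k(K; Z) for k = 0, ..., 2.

Take the total order a < b < c < d < e < f < g < h < i < j < k < l < m < n < o on the vertex set. Then K (dimension 2) consists of the simplices:

  0-simplices (15): a, b, c, d, e, f, g, h, i, j, k, l, m, n, o
  1-simplices (24): ag, ak, am, bj, bl, cd, cl, dl, eg, ek, eo, fi, fl, gk, gm, go, hl, hn, il, jl, km, ko, ln, mo
  2-simplices (6): agk, akm, egk, ego, gmo, kmo

so the chain groups are C_0 ≅ Z^15, C_1 ≅ Z^24, C_2 ≅ Z^6.

The boundary map ∂_1: C_1 → C_0 maps an edge to its endpoints' difference, ∂[p,q] = q − p. For instance
  ∂gk = k − g.
This gives a 15×24 integer matrix of rank 13; reducing to Smith normal form yields diagonal entries (1,1,1,1,1,1,1,1,1,1,1,1,1).

Boundary ∂_2: C_2 → C_1 sends each 2-simplex [p,q,r] to [q,r] − [p,r] + [p,q]. For instance
  ∂ego = go − eo + eg,
  ∂gmo = mo − go + gm.
The 24×6 boundary matrix has rank 6 and Smith normal form diag(1,1,1,1,1,1).

Computing H_k = (kernel of ∂_k) / (image of ∂_{k+1}):

  H_0: rank C_0 − rank ∂_1 = 15 − 13 = 2, and the invariant factors of ∂_1 are all 1, so H_0 ≅ Z^2.
  H_1: rank ker ∂_1 − rank ∂_2 = (24 − 13) − 6 = 5, and the invariant factors of ∂_2 are all 1, so H_1 ≅ Z^5.
  H_2: rank ker ∂_2 − rank ∂_3 = (6 − 6) − 0 = 0, and there is no ∂_3, so H_2 ≅ 0.

(K is a triangulation of the disjoint union of a wedge of 4 circles and the cylinder S^1 x I.)

H_0 ≅ Z^2,  H_1 ≅ Z^5,  H_2 = 0.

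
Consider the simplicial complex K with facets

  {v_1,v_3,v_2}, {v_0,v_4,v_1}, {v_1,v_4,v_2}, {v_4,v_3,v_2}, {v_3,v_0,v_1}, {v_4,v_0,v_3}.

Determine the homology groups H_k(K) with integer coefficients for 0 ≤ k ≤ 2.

H_0 ≅ Z,  H_1 = 0,  H_2 ≅ Z.

Take the total order v_0 < v_1 < v_2 < v_3 < v_4 on the vertex set. Then K (dimension 2) consists of the simplices:

  0-simplices (5): [v_0], [v_1], [v_2], [v_3], [v_4]
  1-simplices (9): [v_0,v_1], [v_0,v_3], [v_0,v_4], [v_1,v_2], [v_1,v_3], [v_1,v_4], [v_2,v_3], [v_2,v_4], [v_3,v_4]
  2-simplices (6): [v_0,v_1,v_3], [v_0,v_1,v_4], [v_0,v_3,v_4], [v_1,v_2,v_3], [v_1,v_2,v_4], [v_2,v_3,v_4]

Hence C_0 ≅ Z^5, C_1 ≅ Z^9, C_2 ≅ Z^6.

Boundary ∂_1: C_1 → C_0 is given by ∂[p,q] = [q] − [p].
As a 5×9 matrix over Z this has rank 4, with invariant factors (1,1,1,1).

Boundary ∂_2: C_2 → C_1 sends each 2-simplex [p,q,r] to [q,r] − [p,r] + [p,q]. For instance
  ∂[v_2,v_3,v_4] = [v_3,v_4] − [v_2,v_4] + [v_2,v_3],
  ∂[v_0,v_1,v_3] = [v_1,v_3] − [v_0,v_3] + [v_0,v_1].
As a 9×6 matrix over Z this has rank 5, with invariant factors (1,1,1,1,1).

Computing H_k = (kernel of ∂_k) / (image of ∂_{k+1}):

  H_0: rank C_0 − rank ∂_1 = 5 − 4 = 1, and the invariant factors of ∂_1 are all 1, so H_0 ≅ Z.
  H_1: rank ker ∂_1 − rank ∂_2 = (9 − 4) − 5 = 0, and the invariant factors of ∂_2 are all 1, so H_1 ≅ 0.
  H_2: rank ker ∂_2 − rank ∂_3 = (6 − 5) − 0 = 1, and there is no ∂_3, so H_2 ≅ Z.

As a check, the Euler characteristic is 5 − 9 + 6 = 2, which agrees with 1 − 0 + 1 = 2.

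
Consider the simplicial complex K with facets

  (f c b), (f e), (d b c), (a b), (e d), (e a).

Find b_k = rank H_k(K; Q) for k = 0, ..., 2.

b_0 = 1, b_1 = 2, b_2 = 0.

We work with the vertex ordering a < b < c < d < e < f. The simplices of K, each written with vertices in increasing order, are:

  0-simplices (6): a, b, c, d, e, f
  1-simplices (9): ab, ae, bc, bd, bf, cd, cf, de, ef
  2-simplices (2): bcd, bcf

so the chain groups are C_0 ≅ Z^6, C_1 ≅ Z^9, C_2 ≅ Z^2.

The boundary map ∂_1: C_1 → C_0 sends each edge [p,q] (with p < q) to q − p. For instance
  ∂bf = f − b.
The resulting 6×9 matrix has rank 5, and its Smith normal form has invariant factors (1,1,1,1,1).

The boundary map ∂_2: C_2 → C_1 sends each 2-simplex [p,q,r] to [q,r] − [p,r] + [p,q]. For instance
  ∂bcf = cf − bf + bc,
  ∂bcd = cd − bd + bc.
As a 9×2 matrix over Z this has rank 2, with invariant factors (1,1).

Reading off H_k = ker ∂_k / im ∂_{k+1}:

  H_0: rank C_0 − rank ∂_1 = 6 − 5 = 1, and the invariant factors of ∂_1 are all 1, so H_0 ≅ Z.
  H_1: rank ker ∂_1 − rank ∂_2 = (9 − 5) − 2 = 2, and the invariant factors of ∂_2 are all 1, so H_1 ≅ Z^2.
  H_2: rank ker ∂_2 − rank ∂_3 = (2 − 2) − 0 = 0, and there is no ∂_3, so H_2 ≅ 0.

As a check, the Euler characteristic is 6 − 9 + 2 = -1, which agrees with 1 − 2 + 0 = -1.

Hence the Betti numbers are b_0 = 1, b_1 = 2, b_2 = 0.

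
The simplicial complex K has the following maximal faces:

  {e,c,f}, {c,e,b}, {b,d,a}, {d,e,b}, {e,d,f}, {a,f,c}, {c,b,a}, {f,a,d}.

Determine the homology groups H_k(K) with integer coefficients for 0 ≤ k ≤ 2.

We work with the vertex ordering a < b < c < d < e < f. The simplices of K, each written with vertices in increasing order, are:

  0-simplices (6): a, b, c, d, e, f
  1-simplices (12): ab, ac, ad, af, bc, bd, be, ce, cf, de, df, ef
  2-simplices (8): abc, abd, acf, adf, bce, bde, cef, def

giving chain groups C_0 ≅ Z^6, C_1 ≅ Z^12, C_2 ≅ Z^8.

∂_1: C_1 → C_0 maps an edge to its endpoints' difference, ∂[p,q] = q − p. For instance
  ∂bc = c − b.
The 6×12 boundary matrix has rank 5 and Smith normal form diag(1,1,1,1,1).

∂_2: C_2 → C_1 acts by ∂[p,q,r] = [q,r] − [p,r] + [p,q]. For instance
  ∂abd = bd − ad + ab,
  ∂bce = ce − be + bc.
This gives a 12×8 integer matrix of rank 7; reducing to Smith normal form yields diagonal entries (1,1,1,1,1,1,1).

Computing H_k = (kernel of ∂_k) / (image of ∂_{k+1}):

  H_0: rank C_0 − rank ∂_1 = 6 − 5 = 1, and the invariant factors of ∂_1 are all 1, so H_0 ≅ Z.
  H_1: rank ker ∂_1 − rank ∂_2 = (12 − 5) − 7 = 0, and the invariant factors of ∂_2 are all 1, so H_1 ≅ 0.
  H_2: rank ker ∂_2 − rank ∂_3 = (8 − 7) − 0 = 1, and there is no ∂_3, so H_2 ≅ Z.

H_0 ≅ Z,  H_1 = 0,  H_2 ≅ Z.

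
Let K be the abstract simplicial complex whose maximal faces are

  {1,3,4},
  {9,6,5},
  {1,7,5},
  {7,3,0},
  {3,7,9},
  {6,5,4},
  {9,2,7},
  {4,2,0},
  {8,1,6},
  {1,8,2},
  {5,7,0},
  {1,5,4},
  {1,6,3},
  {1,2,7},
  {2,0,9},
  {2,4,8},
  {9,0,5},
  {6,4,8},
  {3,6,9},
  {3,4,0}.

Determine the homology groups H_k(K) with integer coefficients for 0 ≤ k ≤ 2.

Fix the vertex order 0 < 1 < 2 < 3 < 4 < 5 < 6 < 7 < 8 < 9 and write every simplex with vertices in increasing order. Then dim K = 2 and the simplices of K are:

  0-simplices (10): [0], [1], [2], [3], [4], [5], [6], [7], [8], [9]
  1-simplices (30): (30 of them)
  2-simplices (20): (20 of them)

giving chain groups C_0 ≅ Z^10, C_1 ≅ Z^30, C_2 ≅ Z^20.

∂_1: C_1 → C_0 sends each edge [p,q] (with p < q) to q − p.
This gives a 10×30 integer matrix of rank 9; reducing to Smith normal form yields diagonal entries (1,1,1,1,1,1,1,1,1).

∂_2: C_2 → C_1 sends each 2-simplex [p,q,r] to [q,r] − [p,r] + [p,q]. For instance
  ∂[1,3,4] = [3,4] − [1,4] + [1,3],
  ∂[0,5,7] = [5,7] − [0,7] + [0,5].
The 30×20 boundary matrix has rank 20 and Smith normal form diag(1,1,1,1,1,1,1,1,1,1,1,1,1,1,1,1,1,1,1,2).

Reading off H_k = ker ∂_k / im ∂_{k+1}:

  H_0: rank C_0 − rank ∂_1 = 10 − 9 = 1, and the invariant factors of ∂_1 are all 1, so H_0 ≅ Z.
  H_1: rank ker ∂_1 − rank ∂_2 = (30 − 9) − 20 = 1, and ∂_2 has invariant factor 2 > 1, so H_1 ≅ Z ⊕ Z/2.
  H_2: rank ker ∂_2 − rank ∂_3 = (20 − 20) − 0 = 0, and there is no ∂_3, so H_2 ≅ 0.

As a check, the Euler characteristic is 10 − 30 + 20 = 0, which agrees with 1 − 1 + 0 = 0.

H_0 ≅ Z,  H_1 ≅ Z ⊕ Z/2,  H_2 = 0.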